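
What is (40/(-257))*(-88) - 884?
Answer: -223668/257 ≈ -870.30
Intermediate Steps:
(40/(-257))*(-88) - 884 = (40*(-1/257))*(-88) - 884 = -40/257*(-88) - 884 = 3520/257 - 884 = -223668/257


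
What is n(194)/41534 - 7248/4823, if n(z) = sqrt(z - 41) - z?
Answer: -150987047/100159241 + 3*sqrt(17)/41534 ≈ -1.5072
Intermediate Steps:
n(z) = sqrt(-41 + z) - z
n(194)/41534 - 7248/4823 = (sqrt(-41 + 194) - 1*194)/41534 - 7248/4823 = (sqrt(153) - 194)*(1/41534) - 7248*1/4823 = (3*sqrt(17) - 194)*(1/41534) - 7248/4823 = (-194 + 3*sqrt(17))*(1/41534) - 7248/4823 = (-97/20767 + 3*sqrt(17)/41534) - 7248/4823 = -150987047/100159241 + 3*sqrt(17)/41534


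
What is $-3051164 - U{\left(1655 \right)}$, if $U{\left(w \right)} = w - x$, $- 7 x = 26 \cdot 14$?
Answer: $-3052871$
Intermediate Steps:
$x = -52$ ($x = - \frac{26 \cdot 14}{7} = \left(- \frac{1}{7}\right) 364 = -52$)
$U{\left(w \right)} = 52 + w$ ($U{\left(w \right)} = w - -52 = w + 52 = 52 + w$)
$-3051164 - U{\left(1655 \right)} = -3051164 - \left(52 + 1655\right) = -3051164 - 1707 = -3052871$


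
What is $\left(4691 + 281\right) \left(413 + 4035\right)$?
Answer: $22115456$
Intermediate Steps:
$\left(4691 + 281\right) \left(413 + 4035\right) = 4972 \cdot 4448 = 22115456$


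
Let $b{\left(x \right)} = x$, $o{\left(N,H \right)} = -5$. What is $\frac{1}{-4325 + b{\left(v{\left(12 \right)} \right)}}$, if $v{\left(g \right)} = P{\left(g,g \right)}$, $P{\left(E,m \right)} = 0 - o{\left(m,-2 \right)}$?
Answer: $- \frac{1}{4320} \approx -0.00023148$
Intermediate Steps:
$P{\left(E,m \right)} = 5$ ($P{\left(E,m \right)} = 0 - -5 = 0 + 5 = 5$)
$v{\left(g \right)} = 5$
$\frac{1}{-4325 + b{\left(v{\left(12 \right)} \right)}} = \frac{1}{-4325 + 5} = \frac{1}{-4320} = - \frac{1}{4320}$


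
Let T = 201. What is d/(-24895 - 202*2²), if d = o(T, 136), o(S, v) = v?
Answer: -136/25703 ≈ -0.0052912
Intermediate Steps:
d = 136
d/(-24895 - 202*2²) = 136/(-24895 - 202*2²) = 136/(-24895 - 202*4) = 136/(-24895 - 808) = 136/(-25703) = 136*(-1/25703) = -136/25703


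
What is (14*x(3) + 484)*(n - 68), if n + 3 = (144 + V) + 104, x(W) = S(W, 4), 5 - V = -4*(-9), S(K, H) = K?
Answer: 76796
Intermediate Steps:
V = -31 (V = 5 - (-1)*4*(-9) = 5 - (-1)*(-36) = 5 - 1*36 = 5 - 36 = -31)
x(W) = W
n = 214 (n = -3 + ((144 - 31) + 104) = -3 + (113 + 104) = -3 + 217 = 214)
(14*x(3) + 484)*(n - 68) = (14*3 + 484)*(214 - 68) = (42 + 484)*146 = 526*146 = 76796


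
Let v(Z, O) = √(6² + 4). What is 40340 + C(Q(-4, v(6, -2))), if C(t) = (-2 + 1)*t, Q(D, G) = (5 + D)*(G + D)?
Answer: 40344 - 2*√10 ≈ 40338.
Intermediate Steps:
v(Z, O) = 2*√10 (v(Z, O) = √(36 + 4) = √40 = 2*√10)
Q(D, G) = (5 + D)*(D + G)
C(t) = -t
40340 + C(Q(-4, v(6, -2))) = 40340 - ((-4)² + 5*(-4) + 5*(2*√10) - 8*√10) = 40340 - (16 - 20 + 10*√10 - 8*√10) = 40340 - (-4 + 2*√10) = 40340 + (4 - 2*√10) = 40344 - 2*√10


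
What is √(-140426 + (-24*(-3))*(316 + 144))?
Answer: I*√107306 ≈ 327.58*I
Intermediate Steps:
√(-140426 + (-24*(-3))*(316 + 144)) = √(-140426 + 72*460) = √(-140426 + 33120) = √(-107306) = I*√107306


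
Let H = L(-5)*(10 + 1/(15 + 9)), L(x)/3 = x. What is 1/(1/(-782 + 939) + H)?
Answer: -1256/189177 ≈ -0.0066393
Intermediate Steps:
L(x) = 3*x
H = -1205/8 (H = (3*(-5))*(10 + 1/(15 + 9)) = -15*(10 + 1/24) = -15*241/24 = -1205/8 ≈ -150.63)
1/(1/(-782 + 939) + H) = 1/(1/(-782 + 939) - 1205/8) = 1/(1/157 - 1205/8) = 1/(-189177/1256) = -1256/189177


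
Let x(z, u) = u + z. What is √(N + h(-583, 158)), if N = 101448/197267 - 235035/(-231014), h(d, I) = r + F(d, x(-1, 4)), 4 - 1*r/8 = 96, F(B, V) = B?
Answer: I*√55837965101137270230410/6510205534 ≈ 36.297*I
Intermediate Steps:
r = -736 (r = 32 - 8*96 = 32 - 768 = -736)
h(d, I) = -736 + d
N = 9971508231/6510205534 (N = 101448*(1/197267) - 235035*(-1/231014) = 101448/197267 + 235035/231014 = 9971508231/6510205534 ≈ 1.5317)
√(N + h(-583, 158)) = √(9971508231/6510205534 + (-736 - 583)) = √(9971508231/6510205534 - 1319) = √(-8576989591115/6510205534) = I*√55837965101137270230410/6510205534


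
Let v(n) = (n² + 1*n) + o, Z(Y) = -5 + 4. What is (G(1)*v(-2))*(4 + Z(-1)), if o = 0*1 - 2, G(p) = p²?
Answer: 0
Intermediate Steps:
Z(Y) = -1
o = -2 (o = 0 - 2 = -2)
v(n) = -2 + n + n² (v(n) = (n² + 1*n) - 2 = (n² + n) - 2 = (n + n²) - 2 = -2 + n + n²)
(G(1)*v(-2))*(4 + Z(-1)) = (1²*(-2 - 2 + (-2)²))*(4 - 1) = (1*(-2 - 2 + 4))*3 = (1*0)*3 = 0*3 = 0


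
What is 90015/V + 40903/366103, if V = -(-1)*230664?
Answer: 14129870379/28148927464 ≈ 0.50197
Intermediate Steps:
V = 230664 (V = -1*(-230664) = 230664)
90015/V + 40903/366103 = 90015/230664 + 40903/366103 = 90015*(1/230664) + 40903*(1/366103) = 30005/76888 + 40903/366103 = 14129870379/28148927464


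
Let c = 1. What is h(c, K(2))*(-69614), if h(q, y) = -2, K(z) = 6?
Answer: 139228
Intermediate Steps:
h(c, K(2))*(-69614) = -2*(-69614) = 139228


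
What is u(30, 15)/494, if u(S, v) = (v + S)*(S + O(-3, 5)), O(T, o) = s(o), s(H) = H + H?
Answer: 900/247 ≈ 3.6437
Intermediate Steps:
s(H) = 2*H
O(T, o) = 2*o
u(S, v) = (10 + S)*(S + v) (u(S, v) = (v + S)*(S + 2*5) = (S + v)*(S + 10) = (S + v)*(10 + S) = (10 + S)*(S + v))
u(30, 15)/494 = (30**2 + 10*30 + 10*15 + 30*15)/494 = (900 + 300 + 150 + 450)*(1/494) = 1800*(1/494) = 900/247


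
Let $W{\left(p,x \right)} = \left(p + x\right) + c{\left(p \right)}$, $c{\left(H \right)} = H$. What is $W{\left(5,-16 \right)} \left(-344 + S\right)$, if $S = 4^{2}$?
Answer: $1968$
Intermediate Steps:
$S = 16$
$W{\left(p,x \right)} = x + 2 p$ ($W{\left(p,x \right)} = \left(p + x\right) + p = x + 2 p$)
$W{\left(5,-16 \right)} \left(-344 + S\right) = \left(-16 + 2 \cdot 5\right) \left(-344 + 16\right) = \left(-16 + 10\right) \left(-328\right) = \left(-6\right) \left(-328\right) = 1968$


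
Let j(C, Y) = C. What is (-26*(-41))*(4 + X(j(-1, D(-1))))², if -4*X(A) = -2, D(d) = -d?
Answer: 43173/2 ≈ 21587.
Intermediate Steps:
X(A) = ½ (X(A) = -¼*(-2) = ½)
(-26*(-41))*(4 + X(j(-1, D(-1))))² = (-26*(-41))*(4 + ½)² = 1066*(9/2)² = 1066*(81/4) = 43173/2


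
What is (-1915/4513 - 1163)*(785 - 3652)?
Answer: 15053280978/4513 ≈ 3.3355e+6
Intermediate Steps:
(-1915/4513 - 1163)*(785 - 3652) = (-1915*1/4513 - 1163)*(-2867) = (-1915/4513 - 1163)*(-2867) = -5250534/4513*(-2867) = 15053280978/4513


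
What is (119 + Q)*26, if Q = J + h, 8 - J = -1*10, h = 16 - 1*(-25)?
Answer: 4628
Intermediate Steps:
h = 41 (h = 16 + 25 = 41)
J = 18 (J = 8 - (-1)*10 = 8 - 1*(-10) = 8 + 10 = 18)
Q = 59 (Q = 18 + 41 = 59)
(119 + Q)*26 = (119 + 59)*26 = 178*26 = 4628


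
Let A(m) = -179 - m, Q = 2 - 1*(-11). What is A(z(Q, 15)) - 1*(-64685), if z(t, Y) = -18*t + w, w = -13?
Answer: 64753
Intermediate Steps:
Q = 13 (Q = 2 + 11 = 13)
z(t, Y) = -13 - 18*t (z(t, Y) = -18*t - 13 = -13 - 18*t)
A(z(Q, 15)) - 1*(-64685) = (-179 - (-13 - 18*13)) - 1*(-64685) = (-179 - (-13 - 234)) + 64685 = (-179 - 1*(-247)) + 64685 = (-179 + 247) + 64685 = 68 + 64685 = 64753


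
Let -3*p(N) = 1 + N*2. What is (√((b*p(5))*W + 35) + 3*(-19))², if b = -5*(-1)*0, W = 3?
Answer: (57 - √35)² ≈ 2609.6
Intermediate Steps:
b = 0 (b = 5*0 = 0)
p(N) = -⅓ - 2*N/3 (p(N) = -(1 + N*2)/3 = -(1 + 2*N)/3 = -⅓ - 2*N/3)
(√((b*p(5))*W + 35) + 3*(-19))² = (√((0*(-⅓ - ⅔*5))*3 + 35) + 3*(-19))² = (√((0*(-⅓ - 10/3))*3 + 35) - 57)² = (√((0*(-11/3))*3 + 35) - 57)² = (√(0*3 + 35) - 57)² = (√(0 + 35) - 57)² = (√35 - 57)² = (-57 + √35)²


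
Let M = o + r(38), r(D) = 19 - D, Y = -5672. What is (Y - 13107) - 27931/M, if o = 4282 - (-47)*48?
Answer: -2310344/123 ≈ -18783.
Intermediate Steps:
o = 6538 (o = 4282 - 1*(-2256) = 4282 + 2256 = 6538)
M = 6519 (M = 6538 + (19 - 1*38) = 6538 + (19 - 38) = 6538 - 19 = 6519)
(Y - 13107) - 27931/M = (-5672 - 13107) - 27931/6519 = -18779 - 27931*1/6519 = -18779 - 527/123 = -2310344/123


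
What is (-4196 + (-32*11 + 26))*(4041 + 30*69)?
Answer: -27633942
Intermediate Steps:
(-4196 + (-32*11 + 26))*(4041 + 30*69) = (-4196 + (-352 + 26))*(4041 + 2070) = (-4196 - 326)*6111 = -4522*6111 = -27633942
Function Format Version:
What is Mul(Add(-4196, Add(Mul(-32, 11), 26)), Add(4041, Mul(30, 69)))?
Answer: -27633942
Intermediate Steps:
Mul(Add(-4196, Add(Mul(-32, 11), 26)), Add(4041, Mul(30, 69))) = Mul(Add(-4196, Add(-352, 26)), Add(4041, 2070)) = Mul(Add(-4196, -326), 6111) = Mul(-4522, 6111) = -27633942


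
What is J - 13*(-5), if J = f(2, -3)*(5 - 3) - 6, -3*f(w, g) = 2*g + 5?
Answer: 179/3 ≈ 59.667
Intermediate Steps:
f(w, g) = -5/3 - 2*g/3 (f(w, g) = -(2*g + 5)/3 = -(5 + 2*g)/3 = -5/3 - 2*g/3)
J = -16/3 (J = (-5/3 - 2/3*(-3))*(5 - 3) - 6 = (-5/3 + 2)*2 - 6 = (1/3)*2 - 6 = 2/3 - 6 = -16/3 ≈ -5.3333)
J - 13*(-5) = -16/3 - 13*(-5) = -16/3 + 65 = 179/3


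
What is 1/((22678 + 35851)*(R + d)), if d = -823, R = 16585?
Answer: 1/922534098 ≈ 1.0840e-9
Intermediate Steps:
1/((22678 + 35851)*(R + d)) = 1/((22678 + 35851)*(16585 - 823)) = 1/(58529*15762) = 1/922534098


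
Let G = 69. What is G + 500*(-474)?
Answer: -236931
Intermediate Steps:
G + 500*(-474) = 69 + 500*(-474) = 69 - 237000 = -236931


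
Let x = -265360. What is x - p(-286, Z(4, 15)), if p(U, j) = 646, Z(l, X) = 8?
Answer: -266006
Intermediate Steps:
x - p(-286, Z(4, 15)) = -265360 - 1*646 = -265360 - 646 = -266006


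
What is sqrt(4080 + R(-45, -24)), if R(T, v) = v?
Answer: 26*sqrt(6) ≈ 63.687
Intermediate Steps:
sqrt(4080 + R(-45, -24)) = sqrt(4080 - 24) = sqrt(4056) = 26*sqrt(6)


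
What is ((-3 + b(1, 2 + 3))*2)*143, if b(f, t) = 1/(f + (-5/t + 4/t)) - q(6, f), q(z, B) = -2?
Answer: 143/2 ≈ 71.500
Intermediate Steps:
b(f, t) = 2 + 1/(f - 1/t) (b(f, t) = 1/(f + (-5/t + 4/t)) - 1*(-2) = 1/(f - 1/t) + 2 = 2 + 1/(f - 1/t))
((-3 + b(1, 2 + 3))*2)*143 = ((-3 + (-2 + (2 + 3) + 2*1*(2 + 3))/(-1 + 1*(2 + 3)))*2)*143 = ((-3 + (-2 + 5 + 2*1*5)/(-1 + 1*5))*2)*143 = ((-3 + (-2 + 5 + 10)/(-1 + 5))*2)*143 = ((-3 + 13/4)*2)*143 = ((1/4)*2)*143 = (1/2)*143 = 143/2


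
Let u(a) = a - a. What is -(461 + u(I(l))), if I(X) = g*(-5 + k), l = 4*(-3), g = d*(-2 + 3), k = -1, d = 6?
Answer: -461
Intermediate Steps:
g = 6 (g = 6*(-2 + 3) = 6*1 = 6)
l = -12
I(X) = -36 (I(X) = 6*(-5 - 1) = 6*(-6) = -36)
u(a) = 0
-(461 + u(I(l))) = -(461 + 0) = -1*461 = -461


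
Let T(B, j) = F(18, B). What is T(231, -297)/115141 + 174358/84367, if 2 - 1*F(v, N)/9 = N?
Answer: 19901874091/9714100747 ≈ 2.0488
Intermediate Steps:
F(v, N) = 18 - 9*N
T(B, j) = 18 - 9*B
T(231, -297)/115141 + 174358/84367 = (18 - 9*231)/115141 + 174358/84367 = (18 - 2079)*(1/115141) + 174358*(1/84367) = -2061*1/115141 + 174358/84367 = -2061/115141 + 174358/84367 = 19901874091/9714100747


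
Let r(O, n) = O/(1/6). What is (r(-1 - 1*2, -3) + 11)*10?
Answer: -70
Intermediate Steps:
r(O, n) = 6*O (r(O, n) = O/(⅙) = O*6 = 6*O)
(r(-1 - 1*2, -3) + 11)*10 = (6*(-1 - 1*2) + 11)*10 = (6*(-1 - 2) + 11)*10 = (6*(-3) + 11)*10 = (-18 + 11)*10 = -7*10 = -70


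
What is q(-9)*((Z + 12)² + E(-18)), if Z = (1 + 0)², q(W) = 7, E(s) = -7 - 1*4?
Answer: 1106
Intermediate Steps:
E(s) = -11 (E(s) = -7 - 4 = -11)
Z = 1 (Z = 1² = 1)
q(-9)*((Z + 12)² + E(-18)) = 7*((1 + 12)² - 11) = 7*(13² - 11) = 7*(169 - 11) = 7*158 = 1106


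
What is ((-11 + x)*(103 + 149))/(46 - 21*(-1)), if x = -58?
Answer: -17388/67 ≈ -259.52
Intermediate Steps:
((-11 + x)*(103 + 149))/(46 - 21*(-1)) = ((-11 - 58)*(103 + 149))/(46 - 21*(-1)) = (-69*252)/(46 + 21) = -17388/67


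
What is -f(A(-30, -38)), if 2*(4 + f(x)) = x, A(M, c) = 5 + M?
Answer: 33/2 ≈ 16.500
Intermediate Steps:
f(x) = -4 + x/2
-f(A(-30, -38)) = -(-4 + (5 - 30)/2) = -(-4 + (½)*(-25)) = -(-4 - 25/2) = -1*(-33/2) = 33/2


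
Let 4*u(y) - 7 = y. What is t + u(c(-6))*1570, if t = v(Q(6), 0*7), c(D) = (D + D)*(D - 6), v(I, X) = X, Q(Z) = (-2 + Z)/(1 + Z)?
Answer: 118535/2 ≈ 59268.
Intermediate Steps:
Q(Z) = (-2 + Z)/(1 + Z)
c(D) = 2*D*(-6 + D) (c(D) = (2*D)*(-6 + D) = 2*D*(-6 + D))
u(y) = 7/4 + y/4
t = 0 (t = 0*7 = 0)
t + u(c(-6))*1570 = 0 + (7/4 + (2*(-6)*(-6 - 6))/4)*1570 = 0 + (7/4 + (2*(-6)*(-12))/4)*1570 = 0 + (7/4 + (1/4)*144)*1570 = 0 + (7/4 + 36)*1570 = 0 + (151/4)*1570 = 0 + 118535/2 = 118535/2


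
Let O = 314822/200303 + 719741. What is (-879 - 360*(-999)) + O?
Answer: 216027500928/200303 ≈ 1.0785e+6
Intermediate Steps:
O = 144166596345/200303 (O = 314822*(1/200303) + 719741 = 314822/200303 + 719741 = 144166596345/200303 ≈ 7.1974e+5)
(-879 - 360*(-999)) + O = (-879 - 360*(-999)) + 144166596345/200303 = (-879 + 359640) + 144166596345/200303 = 358761 + 144166596345/200303 = 216027500928/200303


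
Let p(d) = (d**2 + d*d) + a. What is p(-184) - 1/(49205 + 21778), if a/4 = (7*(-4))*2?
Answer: 4790500703/70983 ≈ 67488.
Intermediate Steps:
a = -224 (a = 4*((7*(-4))*2) = 4*(-28*2) = 4*(-56) = -224)
p(d) = -224 + 2*d**2 (p(d) = (d**2 + d*d) - 224 = (d**2 + d**2) - 224 = 2*d**2 - 224 = -224 + 2*d**2)
p(-184) - 1/(49205 + 21778) = (-224 + 2*(-184)**2) - 1/(49205 + 21778) = (-224 + 2*33856) - 1/70983 = (-224 + 67712) - 1*1/70983 = 67488 - 1/70983 = 4790500703/70983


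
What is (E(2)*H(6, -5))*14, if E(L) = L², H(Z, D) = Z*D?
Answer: -1680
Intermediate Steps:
H(Z, D) = D*Z
(E(2)*H(6, -5))*14 = (2²*(-5*6))*14 = (4*(-30))*14 = -120*14 = -1680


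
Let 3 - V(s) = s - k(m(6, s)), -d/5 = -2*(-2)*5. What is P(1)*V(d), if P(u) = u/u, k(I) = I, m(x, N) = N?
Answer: 3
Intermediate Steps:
d = -100 (d = -5*(-2*(-2))*5 = -20*5 = -5*20 = -100)
V(s) = 3 (V(s) = 3 - (s - s) = 3 - 1*0 = 3 + 0 = 3)
P(u) = 1
P(1)*V(d) = 1*3 = 3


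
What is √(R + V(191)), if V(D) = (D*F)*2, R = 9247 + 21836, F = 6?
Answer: 5*√1335 ≈ 182.69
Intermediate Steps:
R = 31083
V(D) = 12*D (V(D) = (D*6)*2 = (6*D)*2 = 12*D)
√(R + V(191)) = √(31083 + 12*191) = √(31083 + 2292) = √33375 = 5*√1335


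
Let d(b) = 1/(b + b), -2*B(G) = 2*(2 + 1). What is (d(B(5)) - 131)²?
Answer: 619369/36 ≈ 17205.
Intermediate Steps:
B(G) = -3 (B(G) = -(2 + 1) = -3)
d(b) = 1/(2*b)
(d(B(5)) - 131)² = ((½)/(-3) - 131)² = ((½)*(-⅓) - 131)² = (-⅙ - 131)² = (-787/6)² = 619369/36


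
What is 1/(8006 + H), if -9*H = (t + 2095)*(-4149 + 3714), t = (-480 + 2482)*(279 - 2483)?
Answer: -3/639471367 ≈ -4.6914e-9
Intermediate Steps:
t = -4412408 (t = 2002*(-2204) = -4412408)
H = -639495385/3 (H = -(-4412408 + 2095)*(-4149 + 3714)/9 = -(-4410313)*(-435)/9 = -⅑*1918486155 = -639495385/3 ≈ -2.1317e+8)
1/(8006 + H) = 1/(8006 - 639495385/3) = 1/(-639471367/3) = -3/639471367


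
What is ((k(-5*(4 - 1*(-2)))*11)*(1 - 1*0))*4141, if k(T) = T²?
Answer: 40995900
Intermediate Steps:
((k(-5*(4 - 1*(-2)))*11)*(1 - 1*0))*4141 = (((-5*(4 - 1*(-2)))²*11)*(1 - 1*0))*4141 = (((-5*(4 + 2))²*11)*(1 + 0))*4141 = (((-5*6)²*11)*1)*4141 = (((-30)²*11)*1)*4141 = ((900*11)*1)*4141 = (9900*1)*4141 = 9900*4141 = 40995900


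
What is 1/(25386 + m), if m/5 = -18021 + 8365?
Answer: -1/22894 ≈ -4.3680e-5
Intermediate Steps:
m = -48280 (m = 5*(-18021 + 8365) = 5*(-9656) = -48280)
1/(25386 + m) = 1/(25386 - 48280) = 1/(-22894) = -1/22894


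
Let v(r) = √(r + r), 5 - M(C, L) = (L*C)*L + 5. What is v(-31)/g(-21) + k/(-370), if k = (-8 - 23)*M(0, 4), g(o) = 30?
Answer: I*√62/30 ≈ 0.26247*I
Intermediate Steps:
M(C, L) = -C*L² (M(C, L) = 5 - ((L*C)*L + 5) = 5 - ((C*L)*L + 5) = 5 - (C*L² + 5) = 5 - (5 + C*L²) = 5 + (-5 - C*L²) = -C*L²)
v(r) = √2*√r (v(r) = √(2*r) = √2*√r)
k = 0 (k = (-8 - 23)*(-1*0*4²) = -(-31)*0*16 = -31*0 = 0)
v(-31)/g(-21) + k/(-370) = (√2*√(-31))/30 + 0/(-370) = (√2*(I*√31))*(1/30) + 0*(-1/370) = (I*√62)*(1/30) + 0 = I*√62/30 + 0 = I*√62/30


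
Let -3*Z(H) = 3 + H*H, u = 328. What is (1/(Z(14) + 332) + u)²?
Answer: 68339893561/635209 ≈ 1.0759e+5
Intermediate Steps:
Z(H) = -1 - H²/3 (Z(H) = -(3 + H*H)/3 = -(3 + H²)/3 = -1 - H²/3)
(1/(Z(14) + 332) + u)² = (1/((-1 - ⅓*14²) + 332) + 328)² = (1/((-1 - ⅓*196) + 332) + 328)² = (1/((-1 - 196/3) + 332) + 328)² = (1/(-199/3 + 332) + 328)² = (1/(797/3) + 328)² = (3/797 + 328)² = (261419/797)² = 68339893561/635209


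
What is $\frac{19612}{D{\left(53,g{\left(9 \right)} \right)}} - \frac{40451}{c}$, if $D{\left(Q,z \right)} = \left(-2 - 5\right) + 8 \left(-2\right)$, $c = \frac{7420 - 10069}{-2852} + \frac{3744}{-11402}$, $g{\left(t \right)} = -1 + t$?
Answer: $- \frac{15318641115056}{224549115} \approx -68220.0$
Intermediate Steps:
$c = \frac{9763005}{16259252}$ ($c = \left(7420 - 10069\right) \left(- \frac{1}{2852}\right) + 3744 \left(- \frac{1}{11402}\right) = \left(-2649\right) \left(- \frac{1}{2852}\right) - \frac{1872}{5701} = \frac{2649}{2852} - \frac{1872}{5701} = \frac{9763005}{16259252} \approx 0.60046$)
$D{\left(Q,z \right)} = -23$ ($D{\left(Q,z \right)} = -7 - 16 = -23$)
$\frac{19612}{D{\left(53,g{\left(9 \right)} \right)}} - \frac{40451}{c} = \frac{19612}{-23} - \frac{40451}{\frac{9763005}{16259252}} = 19612 \left(- \frac{1}{23}\right) - \frac{657703002652}{9763005} = - \frac{19612}{23} - \frac{657703002652}{9763005} = - \frac{15318641115056}{224549115}$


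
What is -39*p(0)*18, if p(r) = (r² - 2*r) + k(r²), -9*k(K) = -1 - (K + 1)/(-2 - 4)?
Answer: -65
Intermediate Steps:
k(K) = 5/54 - K/54 (k(K) = -(-1 - (K + 1)/(-2 - 4))/9 = -(-1 - (1 + K)/(-6))/9 = -(-1 - (1 + K)*(-1)/6)/9 = -(-1 - (-⅙ - K/6))/9 = -(-1 + (⅙ + K/6))/9 = -(-⅚ + K/6)/9 = 5/54 - K/54)
p(r) = 5/54 - 2*r + 53*r²/54 (p(r) = (r² - 2*r) + (5/54 - r²/54) = 5/54 - 2*r + 53*r²/54)
-39*p(0)*18 = -39*(5/54 - 2*0 + (53/54)*0²)*18 = -39*(5/54 + 0 + (53/54)*0)*18 = -39*(5/54 + 0 + 0)*18 = -39*5/54*18 = -65/18*18 = -65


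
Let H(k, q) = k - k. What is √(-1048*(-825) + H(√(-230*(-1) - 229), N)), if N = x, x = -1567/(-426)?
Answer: 10*√8646 ≈ 929.84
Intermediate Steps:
x = 1567/426 (x = -1567*(-1/426) = 1567/426 ≈ 3.6784)
N = 1567/426 ≈ 3.6784
H(k, q) = 0
√(-1048*(-825) + H(√(-230*(-1) - 229), N)) = √(-1048*(-825) + 0) = √(864600 + 0) = √864600 = 10*√8646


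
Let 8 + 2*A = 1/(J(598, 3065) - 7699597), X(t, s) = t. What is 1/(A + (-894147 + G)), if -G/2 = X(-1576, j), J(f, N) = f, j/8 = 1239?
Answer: -15397998/13719600820003 ≈ -1.1223e-6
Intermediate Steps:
j = 9912 (j = 8*1239 = 9912)
G = 3152 (G = -2*(-1576) = 3152)
A = -61591993/15397998 (A = -4 + 1/(2*(598 - 7699597)) = -4 + (½)/(-7698999) = -4 + (½)*(-1/7698999) = -4 - 1/15397998 = -61591993/15397998 ≈ -4.0000)
1/(A + (-894147 + G)) = 1/(-61591993/15397998 + (-894147 + 3152)) = 1/(-61591993/15397998 - 890995) = 1/(-13719600820003/15397998) = -15397998/13719600820003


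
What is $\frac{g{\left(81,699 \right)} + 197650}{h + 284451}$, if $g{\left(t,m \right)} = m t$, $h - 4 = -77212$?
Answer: $\frac{254269}{207243} \approx 1.2269$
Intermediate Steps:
$h = -77208$ ($h = 4 - 77212 = -77208$)
$\frac{g{\left(81,699 \right)} + 197650}{h + 284451} = \frac{699 \cdot 81 + 197650}{-77208 + 284451} = \frac{56619 + 197650}{207243} = 254269 \cdot \frac{1}{207243} = \frac{254269}{207243}$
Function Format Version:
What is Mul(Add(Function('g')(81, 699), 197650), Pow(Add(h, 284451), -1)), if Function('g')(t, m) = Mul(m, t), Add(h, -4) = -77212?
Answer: Rational(254269, 207243) ≈ 1.2269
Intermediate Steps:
h = -77208 (h = Add(4, -77212) = -77208)
Mul(Add(Function('g')(81, 699), 197650), Pow(Add(h, 284451), -1)) = Mul(Add(Mul(699, 81), 197650), Pow(Add(-77208, 284451), -1)) = Mul(Add(56619, 197650), Pow(207243, -1)) = Mul(254269, Rational(1, 207243)) = Rational(254269, 207243)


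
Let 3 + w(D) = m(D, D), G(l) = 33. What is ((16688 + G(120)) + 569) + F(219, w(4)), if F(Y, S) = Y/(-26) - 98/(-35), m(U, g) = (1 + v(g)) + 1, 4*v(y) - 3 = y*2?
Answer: 2246969/130 ≈ 17284.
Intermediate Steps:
v(y) = ¾ + y/2 (v(y) = ¾ + (y*2)/4 = ¾ + (2*y)/4 = ¾ + y/2)
m(U, g) = 11/4 + g/2 (m(U, g) = (1 + (¾ + g/2)) + 1 = (7/4 + g/2) + 1 = 11/4 + g/2)
w(D) = -¼ + D/2 (w(D) = -3 + (11/4 + D/2) = -¼ + D/2)
F(Y, S) = 14/5 - Y/26 (F(Y, S) = Y*(-1/26) - 98*(-1/35) = -Y/26 + 14/5 = 14/5 - Y/26)
((16688 + G(120)) + 569) + F(219, w(4)) = ((16688 + 33) + 569) + (14/5 - 1/26*219) = (16721 + 569) + (14/5 - 219/26) = 17290 - 731/130 = 2246969/130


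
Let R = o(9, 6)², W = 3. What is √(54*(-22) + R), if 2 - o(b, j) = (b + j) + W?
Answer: 2*I*√233 ≈ 30.529*I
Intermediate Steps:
o(b, j) = -1 - b - j (o(b, j) = 2 - ((b + j) + 3) = 2 - (3 + b + j) = 2 + (-3 - b - j) = -1 - b - j)
R = 256 (R = (-1 - 1*9 - 1*6)² = (-1 - 9 - 6)² = (-16)² = 256)
√(54*(-22) + R) = √(54*(-22) + 256) = √(-1188 + 256) = √(-932) = 2*I*√233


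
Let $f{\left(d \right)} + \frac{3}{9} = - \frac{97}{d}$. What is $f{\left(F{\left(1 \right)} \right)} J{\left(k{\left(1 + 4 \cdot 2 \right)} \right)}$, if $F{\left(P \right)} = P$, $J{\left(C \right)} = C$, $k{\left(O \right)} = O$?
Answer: $-876$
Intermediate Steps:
$f{\left(d \right)} = - \frac{1}{3} - \frac{97}{d}$
$f{\left(F{\left(1 \right)} \right)} J{\left(k{\left(1 + 4 \cdot 2 \right)} \right)} = \frac{-291 - 1}{3 \cdot 1} \left(1 + 4 \cdot 2\right) = \frac{1}{3} \cdot 1 \left(-291 - 1\right) \left(1 + 8\right) = \frac{1}{3} \cdot 1 \left(-292\right) 9 = \left(- \frac{292}{3}\right) 9 = -876$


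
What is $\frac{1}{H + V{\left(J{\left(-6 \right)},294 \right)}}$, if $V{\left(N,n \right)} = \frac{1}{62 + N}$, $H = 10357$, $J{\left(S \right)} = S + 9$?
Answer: $\frac{65}{673206} \approx 9.6553 \cdot 10^{-5}$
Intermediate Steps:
$J{\left(S \right)} = 9 + S$
$\frac{1}{H + V{\left(J{\left(-6 \right)},294 \right)}} = \frac{1}{10357 + \frac{1}{62 + \left(9 - 6\right)}} = \frac{1}{10357 + \frac{1}{62 + 3}} = \frac{1}{10357 + \frac{1}{65}} = \frac{1}{\frac{673206}{65}} = \frac{65}{673206}$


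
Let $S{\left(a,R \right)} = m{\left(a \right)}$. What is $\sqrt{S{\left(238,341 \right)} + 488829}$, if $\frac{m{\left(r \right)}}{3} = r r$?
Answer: $\sqrt{658761} \approx 811.64$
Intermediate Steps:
$m{\left(r \right)} = 3 r^{2}$ ($m{\left(r \right)} = 3 r r = 3 r^{2}$)
$S{\left(a,R \right)} = 3 a^{2}$
$\sqrt{S{\left(238,341 \right)} + 488829} = \sqrt{3 \cdot 238^{2} + 488829} = \sqrt{3 \cdot 56644 + 488829} = \sqrt{169932 + 488829} = \sqrt{658761}$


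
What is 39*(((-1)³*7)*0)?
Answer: 0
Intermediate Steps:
39*(((-1)³*7)*0) = 39*(-1*7*0) = 39*(-7*0) = 39*0 = 0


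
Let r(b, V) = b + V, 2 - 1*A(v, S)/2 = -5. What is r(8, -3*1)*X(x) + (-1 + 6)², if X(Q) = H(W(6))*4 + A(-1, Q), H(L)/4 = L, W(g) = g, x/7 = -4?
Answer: 575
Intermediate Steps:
x = -28 (x = 7*(-4) = -28)
H(L) = 4*L
A(v, S) = 14 (A(v, S) = 4 - 2*(-5) = 4 + 10 = 14)
r(b, V) = V + b
X(Q) = 110 (X(Q) = (4*6)*4 + 14 = 24*4 + 14 = 96 + 14 = 110)
r(8, -3*1)*X(x) + (-1 + 6)² = (-3*1 + 8)*110 + (-1 + 6)² = (-3 + 8)*110 + 5² = 5*110 + 25 = 550 + 25 = 575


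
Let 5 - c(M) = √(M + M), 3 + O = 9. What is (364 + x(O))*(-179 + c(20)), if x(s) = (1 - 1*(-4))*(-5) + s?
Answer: -60030 - 690*√10 ≈ -62212.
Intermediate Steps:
O = 6 (O = -3 + 9 = 6)
c(M) = 5 - √2*√M (c(M) = 5 - √(M + M) = 5 - √(2*M) = 5 - √2*√M)
x(s) = -25 + s (x(s) = (1 + 4)*(-5) + s = 5*(-5) + s = -25 + s)
(364 + x(O))*(-179 + c(20)) = (364 + (-25 + 6))*(-179 + (5 - √2*√20)) = (364 - 19)*(-179 + (5 - √2*2*√5)) = 345*(-179 + (5 - 2*√10)) = 345*(-174 - 2*√10) = -60030 - 690*√10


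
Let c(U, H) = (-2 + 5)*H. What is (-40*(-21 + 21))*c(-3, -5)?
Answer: 0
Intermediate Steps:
c(U, H) = 3*H
(-40*(-21 + 21))*c(-3, -5) = (-40*(-21 + 21))*(3*(-5)) = -40*0*(-15) = 0*(-15) = 0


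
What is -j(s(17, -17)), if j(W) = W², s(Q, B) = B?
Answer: -289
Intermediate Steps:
-j(s(17, -17)) = -1*(-17)² = -1*289 = -289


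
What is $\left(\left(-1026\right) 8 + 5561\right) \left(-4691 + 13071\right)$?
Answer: $-22181860$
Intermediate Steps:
$\left(\left(-1026\right) 8 + 5561\right) \left(-4691 + 13071\right) = \left(-8208 + 5561\right) 8380 = \left(-2647\right) 8380 = -22181860$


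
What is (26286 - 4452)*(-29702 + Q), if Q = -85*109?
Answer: -850805478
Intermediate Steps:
Q = -9265
(26286 - 4452)*(-29702 + Q) = (26286 - 4452)*(-29702 - 9265) = 21834*(-38967) = -850805478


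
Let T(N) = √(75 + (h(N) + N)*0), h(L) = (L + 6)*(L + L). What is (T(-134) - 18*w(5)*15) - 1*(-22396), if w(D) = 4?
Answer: 21316 + 5*√3 ≈ 21325.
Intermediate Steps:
h(L) = 2*L*(6 + L) (h(L) = (6 + L)*(2*L) = 2*L*(6 + L))
T(N) = 5*√3 (T(N) = √(75 + (2*N*(6 + N) + N)*0) = √(75 + (N + 2*N*(6 + N))*0) = √(75 + 0) = √75 = 5*√3)
(T(-134) - 18*w(5)*15) - 1*(-22396) = (5*√3 - 18*4*15) - 1*(-22396) = (5*√3 - 72*15) + 22396 = (5*√3 - 1*1080) + 22396 = (5*√3 - 1080) + 22396 = (-1080 + 5*√3) + 22396 = 21316 + 5*√3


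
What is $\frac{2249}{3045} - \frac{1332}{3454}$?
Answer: $\frac{1856053}{5258715} \approx 0.35295$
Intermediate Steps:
$\frac{2249}{3045} - \frac{1332}{3454} = 2249 \cdot \frac{1}{3045} - \frac{666}{1727} = \frac{2249}{3045} - \frac{666}{1727} = \frac{1856053}{5258715}$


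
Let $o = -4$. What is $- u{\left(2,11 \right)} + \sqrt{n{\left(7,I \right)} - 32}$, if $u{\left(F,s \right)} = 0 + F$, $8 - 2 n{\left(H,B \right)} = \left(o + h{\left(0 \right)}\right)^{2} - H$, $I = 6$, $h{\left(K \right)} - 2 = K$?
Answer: $-2 + \frac{i \sqrt{106}}{2} \approx -2.0 + 5.1478 i$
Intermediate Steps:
$h{\left(K \right)} = 2 + K$
$n{\left(H,B \right)} = 2 + \frac{H}{2}$ ($n{\left(H,B \right)} = 4 - \frac{\left(-4 + \left(2 + 0\right)\right)^{2} - H}{2} = 4 - \frac{\left(-4 + 2\right)^{2} - H}{2} = 4 - \frac{\left(-2\right)^{2} - H}{2} = 4 - \frac{4 - H}{2} = 4 + \left(-2 + \frac{H}{2}\right) = 2 + \frac{H}{2}$)
$u{\left(F,s \right)} = F$
$- u{\left(2,11 \right)} + \sqrt{n{\left(7,I \right)} - 32} = \left(-1\right) 2 + \sqrt{\left(2 + \frac{1}{2} \cdot 7\right) - 32} = -2 + \sqrt{\left(2 + \frac{7}{2}\right) - 32} = -2 + \sqrt{\frac{11}{2} - 32} = -2 + \sqrt{- \frac{53}{2}} = -2 + \frac{i \sqrt{106}}{2}$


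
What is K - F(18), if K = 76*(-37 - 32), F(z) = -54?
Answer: -5190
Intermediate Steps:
K = -5244 (K = 76*(-69) = -5244)
K - F(18) = -5244 - 1*(-54) = -5244 + 54 = -5190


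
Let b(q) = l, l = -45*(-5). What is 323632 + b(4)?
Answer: 323857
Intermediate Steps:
l = 225
b(q) = 225
323632 + b(4) = 323632 + 225 = 323857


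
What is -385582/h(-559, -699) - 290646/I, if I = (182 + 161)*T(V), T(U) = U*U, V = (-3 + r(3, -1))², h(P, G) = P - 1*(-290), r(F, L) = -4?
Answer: 317465173252/221533067 ≈ 1433.0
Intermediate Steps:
h(P, G) = 290 + P (h(P, G) = P + 290 = 290 + P)
V = 49 (V = (-3 - 4)² = (-7)² = 49)
T(U) = U²
I = 823543 (I = (182 + 161)*49² = 343*2401 = 823543)
-385582/h(-559, -699) - 290646/I = -385582/(290 - 559) - 290646/823543 = -385582/(-269) - 290646*1/823543 = -385582*(-1/269) - 290646/823543 = 385582/269 - 290646/823543 = 317465173252/221533067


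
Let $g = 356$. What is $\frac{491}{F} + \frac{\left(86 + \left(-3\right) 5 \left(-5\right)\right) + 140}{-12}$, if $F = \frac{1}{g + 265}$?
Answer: $\frac{3658631}{12} \approx 3.0489 \cdot 10^{5}$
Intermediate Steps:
$F = \frac{1}{621}$ ($F = \frac{1}{356 + 265} = \frac{1}{621} \approx 0.0016103$)
$\frac{491}{F} + \frac{\left(86 + \left(-3\right) 5 \left(-5\right)\right) + 140}{-12} = 491 \frac{1}{\frac{1}{621}} + \frac{\left(86 + \left(-3\right) 5 \left(-5\right)\right) + 140}{-12} = 491 \cdot 621 + \left(\left(86 - -75\right) + 140\right) \left(- \frac{1}{12}\right) = 304911 + \left(\left(86 + 75\right) + 140\right) \left(- \frac{1}{12}\right) = 304911 + \left(161 + 140\right) \left(- \frac{1}{12}\right) = 304911 + 301 \left(- \frac{1}{12}\right) = 304911 - \frac{301}{12} = \frac{3658631}{12}$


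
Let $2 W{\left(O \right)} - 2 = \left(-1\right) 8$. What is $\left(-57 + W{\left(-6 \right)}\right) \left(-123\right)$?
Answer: $7380$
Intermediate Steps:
$W{\left(O \right)} = -3$ ($W{\left(O \right)} = 1 + \frac{\left(-1\right) 8}{2} = 1 + \frac{1}{2} \left(-8\right) = 1 - 4 = -3$)
$\left(-57 + W{\left(-6 \right)}\right) \left(-123\right) = \left(-57 - 3\right) \left(-123\right) = \left(-60\right) \left(-123\right) = 7380$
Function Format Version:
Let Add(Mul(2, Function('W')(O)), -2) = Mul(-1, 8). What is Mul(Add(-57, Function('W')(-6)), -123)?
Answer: 7380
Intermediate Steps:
Function('W')(O) = -3 (Function('W')(O) = Add(1, Mul(Rational(1, 2), Mul(-1, 8))) = Add(1, Mul(Rational(1, 2), -8)) = Add(1, -4) = -3)
Mul(Add(-57, Function('W')(-6)), -123) = Mul(Add(-57, -3), -123) = Mul(-60, -123) = 7380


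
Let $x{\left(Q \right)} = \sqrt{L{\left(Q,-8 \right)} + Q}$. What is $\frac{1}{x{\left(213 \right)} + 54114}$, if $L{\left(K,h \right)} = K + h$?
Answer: $\frac{27057}{1464162289} - \frac{\sqrt{418}}{2928324578} \approx 1.8473 \cdot 10^{-5}$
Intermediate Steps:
$x{\left(Q \right)} = \sqrt{-8 + 2 Q}$ ($x{\left(Q \right)} = \sqrt{\left(Q - 8\right) + Q} = \sqrt{\left(-8 + Q\right) + Q} = \sqrt{-8 + 2 Q}$)
$\frac{1}{x{\left(213 \right)} + 54114} = \frac{1}{\sqrt{-8 + 2 \cdot 213} + 54114} = \frac{1}{\sqrt{-8 + 426} + 54114} = \frac{1}{\sqrt{418} + 54114} = \frac{1}{54114 + \sqrt{418}}$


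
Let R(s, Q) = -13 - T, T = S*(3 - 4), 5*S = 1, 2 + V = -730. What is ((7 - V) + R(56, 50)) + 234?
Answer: 4801/5 ≈ 960.20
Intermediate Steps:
V = -732 (V = -2 - 730 = -732)
S = 1/5 (S = (1/5)*1 = 1/5 ≈ 0.20000)
T = -1/5 (T = (3 - 4)/5 = (1/5)*(-1) = -1/5 ≈ -0.20000)
R(s, Q) = -64/5 (R(s, Q) = -13 - 1*(-1/5) = -13 + 1/5 = -64/5)
((7 - V) + R(56, 50)) + 234 = ((7 - 1*(-732)) - 64/5) + 234 = ((7 + 732) - 64/5) + 234 = (739 - 64/5) + 234 = 3631/5 + 234 = 4801/5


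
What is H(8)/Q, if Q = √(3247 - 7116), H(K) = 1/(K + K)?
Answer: -I*√3869/61904 ≈ -0.0010048*I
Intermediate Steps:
H(K) = 1/(2*K)
Q = I*√3869 (Q = √(-3869) = I*√3869 ≈ 62.201*I)
H(8)/Q = ((½)/8)/((I*√3869)) = (-I*√3869/3869)*((½)*(⅛)) = -I*√3869/3869*(1/16) = -I*√3869/61904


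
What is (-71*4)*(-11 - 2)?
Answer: 3692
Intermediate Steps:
(-71*4)*(-11 - 2) = -284*(-13) = 3692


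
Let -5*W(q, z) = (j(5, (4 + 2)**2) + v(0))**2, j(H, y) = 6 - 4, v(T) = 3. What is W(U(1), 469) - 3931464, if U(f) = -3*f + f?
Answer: -3931469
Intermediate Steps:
U(f) = -2*f
j(H, y) = 2
W(q, z) = -5 (W(q, z) = -(2 + 3)**2/5 = -1/5*5**2 = -1/5*25 = -5)
W(U(1), 469) - 3931464 = -5 - 3931464 = -3931469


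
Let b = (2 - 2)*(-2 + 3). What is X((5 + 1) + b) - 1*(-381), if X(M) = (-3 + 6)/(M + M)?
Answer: 1525/4 ≈ 381.25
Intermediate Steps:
b = 0 (b = 0*1 = 0)
X(M) = 3/(2*M) (X(M) = 3/((2*M)) = 3*(1/(2*M)) = 3/(2*M))
X((5 + 1) + b) - 1*(-381) = 3/(2*((5 + 1) + 0)) - 1*(-381) = 3/(2*(6 + 0)) + 381 = (3/2)/6 + 381 = (3/2)*(1/6) + 381 = 1/4 + 381 = 1525/4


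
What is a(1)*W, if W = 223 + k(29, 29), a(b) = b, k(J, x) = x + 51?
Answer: 303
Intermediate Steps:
k(J, x) = 51 + x
W = 303 (W = 223 + (51 + 29) = 223 + 80 = 303)
a(1)*W = 1*303 = 303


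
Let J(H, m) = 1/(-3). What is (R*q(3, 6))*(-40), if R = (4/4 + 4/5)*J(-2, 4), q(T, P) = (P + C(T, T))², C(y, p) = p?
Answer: 1944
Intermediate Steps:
q(T, P) = (P + T)²
J(H, m) = -⅓
R = -⅗ (R = (4/4 + 4/5)*(-⅓) = (4*(¼) + 4*(⅕))*(-⅓) = (1 + ⅘)*(-⅓) = (9/5)*(-⅓) = -⅗ ≈ -0.60000)
(R*q(3, 6))*(-40) = -3*(6 + 3)²/5*(-40) = -⅗*9²*(-40) = -⅗*81*(-40) = -243/5*(-40) = 1944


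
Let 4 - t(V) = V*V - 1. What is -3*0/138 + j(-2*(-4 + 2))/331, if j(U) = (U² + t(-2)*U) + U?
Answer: 24/331 ≈ 0.072508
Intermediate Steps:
t(V) = 5 - V² (t(V) = 4 - (V*V - 1) = 4 - (V² - 1) = 4 - (-1 + V²) = 4 + (1 - V²) = 5 - V²)
j(U) = U² + 2*U (j(U) = (U² + (5 - 1*(-2)²)*U) + U = (U² + (5 - 1*4)*U) + U = (U² + (5 - 4)*U) + U = (U² + 1*U) + U = (U² + U) + U = (U + U²) + U = U² + 2*U)
-3*0/138 + j(-2*(-4 + 2))/331 = -3*0/138 + ((-2*(-4 + 2))*(2 - 2*(-4 + 2)))/331 = 0*(1/138) + ((-2*(-2))*(2 - 2*(-2)))*(1/331) = 0 + (4*(2 + 4))*(1/331) = 0 + (4*6)*(1/331) = 0 + 24*(1/331) = 0 + 24/331 = 24/331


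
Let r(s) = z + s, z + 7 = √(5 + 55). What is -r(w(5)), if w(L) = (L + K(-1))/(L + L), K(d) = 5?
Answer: 6 - 2*√15 ≈ -1.7460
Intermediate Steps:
w(L) = (5 + L)/(2*L) (w(L) = (L + 5)/(L + L) = (5 + L)/((2*L)) = (5 + L)*(1/(2*L)) = (5 + L)/(2*L))
z = -7 + 2*√15 (z = -7 + √(5 + 55) = -7 + √60 = -7 + 2*√15 ≈ 0.74597)
r(s) = -7 + s + 2*√15 (r(s) = (-7 + 2*√15) + s = -7 + s + 2*√15)
-r(w(5)) = -(-7 + (½)*(5 + 5)/5 + 2*√15) = -(-7 + (½)*(⅕)*10 + 2*√15) = -(-7 + 1 + 2*√15) = -(-6 + 2*√15) = 6 - 2*√15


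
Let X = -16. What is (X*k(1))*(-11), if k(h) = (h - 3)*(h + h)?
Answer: -704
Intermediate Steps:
k(h) = 2*h*(-3 + h) (k(h) = (-3 + h)*(2*h) = 2*h*(-3 + h))
(X*k(1))*(-11) = -32*(-3 + 1)*(-11) = -32*(-2)*(-11) = -16*(-4)*(-11) = 64*(-11) = -704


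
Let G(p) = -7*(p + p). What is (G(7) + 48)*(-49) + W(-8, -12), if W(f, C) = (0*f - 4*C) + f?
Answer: 2490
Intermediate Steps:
G(p) = -14*p
W(f, C) = f - 4*C (W(f, C) = (0 - 4*C) + f = -4*C + f = f - 4*C)
(G(7) + 48)*(-49) + W(-8, -12) = (-14*7 + 48)*(-49) + (-8 - 4*(-12)) = (-98 + 48)*(-49) + (-8 + 48) = -50*(-49) + 40 = 2450 + 40 = 2490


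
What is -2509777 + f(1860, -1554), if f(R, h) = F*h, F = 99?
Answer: -2663623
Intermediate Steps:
f(R, h) = 99*h
-2509777 + f(1860, -1554) = -2509777 + 99*(-1554) = -2509777 - 153846 = -2663623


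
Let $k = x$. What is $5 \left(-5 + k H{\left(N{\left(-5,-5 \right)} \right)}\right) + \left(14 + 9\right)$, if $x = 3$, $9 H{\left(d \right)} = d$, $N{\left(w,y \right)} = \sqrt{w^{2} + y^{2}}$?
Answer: $-2 + \frac{25 \sqrt{2}}{3} \approx 9.7851$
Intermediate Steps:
$H{\left(d \right)} = \frac{d}{9}$
$k = 3$
$5 \left(-5 + k H{\left(N{\left(-5,-5 \right)} \right)}\right) + \left(14 + 9\right) = 5 \left(-5 + 3 \frac{\sqrt{\left(-5\right)^{2} + \left(-5\right)^{2}}}{9}\right) + \left(14 + 9\right) = 5 \left(-5 + 3 \frac{\sqrt{25 + 25}}{9}\right) + 23 = 5 \left(-5 + 3 \frac{\sqrt{50}}{9}\right) + 23 = 5 \left(-5 + 3 \frac{5 \sqrt{2}}{9}\right) + 23 = 5 \left(-5 + \frac{5 \sqrt{2}}{3}\right) + 23 = \left(-25 + \frac{25 \sqrt{2}}{3}\right) + 23 = -2 + \frac{25 \sqrt{2}}{3}$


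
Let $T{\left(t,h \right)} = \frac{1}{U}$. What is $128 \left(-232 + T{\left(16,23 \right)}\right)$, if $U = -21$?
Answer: $- \frac{623744}{21} \approx -29702.0$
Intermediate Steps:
$T{\left(t,h \right)} = - \frac{1}{21}$ ($T{\left(t,h \right)} = \frac{1}{-21} = - \frac{1}{21}$)
$128 \left(-232 + T{\left(16,23 \right)}\right) = 128 \left(-232 - \frac{1}{21}\right) = 128 \left(- \frac{4873}{21}\right) = - \frac{623744}{21}$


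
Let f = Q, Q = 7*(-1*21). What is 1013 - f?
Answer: 1160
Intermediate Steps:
Q = -147 (Q = 7*(-21) = -147)
f = -147
1013 - f = 1013 - 1*(-147) = 1013 + 147 = 1160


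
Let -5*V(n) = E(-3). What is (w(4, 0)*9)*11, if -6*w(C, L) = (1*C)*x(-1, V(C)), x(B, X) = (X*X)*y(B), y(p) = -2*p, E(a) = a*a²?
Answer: -96228/25 ≈ -3849.1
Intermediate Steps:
E(a) = a³
V(n) = 27/5 (V(n) = -⅕*(-3)³ = -⅕*(-27) = 27/5)
x(B, X) = -2*B*X² (x(B, X) = (X*X)*(-2*B) = X²*(-2*B) = -2*B*X²)
w(C, L) = -243*C/25 (w(C, L) = -1*C*(-2*(-1)*(27/5)²)/6 = -C*(-2*(-1)*729/25)/6 = -C*1458/(6*25) = -243*C/25)
(w(4, 0)*9)*11 = (-243/25*4*9)*11 = -972/25*9*11 = -8748/25*11 = -96228/25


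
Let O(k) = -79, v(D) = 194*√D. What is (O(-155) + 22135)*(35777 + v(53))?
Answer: 789097512 + 4278864*√53 ≈ 8.2025e+8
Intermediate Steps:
(O(-155) + 22135)*(35777 + v(53)) = (-79 + 22135)*(35777 + 194*√53) = 22056*(35777 + 194*√53) = 789097512 + 4278864*√53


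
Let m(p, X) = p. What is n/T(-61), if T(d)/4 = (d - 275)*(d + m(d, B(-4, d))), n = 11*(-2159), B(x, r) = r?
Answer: -23749/163968 ≈ -0.14484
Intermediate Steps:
n = -23749
T(d) = 8*d*(-275 + d) (T(d) = 4*((d - 275)*(d + d)) = 4*((-275 + d)*(2*d)) = 4*(2*d*(-275 + d)) = 8*d*(-275 + d))
n/T(-61) = -23749*(-1/(488*(-275 - 61))) = -23749/(8*(-61)*(-336)) = -23749/163968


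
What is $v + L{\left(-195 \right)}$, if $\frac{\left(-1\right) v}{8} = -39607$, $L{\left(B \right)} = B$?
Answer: $316661$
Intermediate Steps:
$v = 316856$ ($v = \left(-8\right) \left(-39607\right) = 316856$)
$v + L{\left(-195 \right)} = 316856 - 195 = 316661$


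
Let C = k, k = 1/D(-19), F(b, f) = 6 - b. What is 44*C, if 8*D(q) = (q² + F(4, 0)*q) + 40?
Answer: 32/33 ≈ 0.96970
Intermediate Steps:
D(q) = 5 + q/4 + q²/8 (D(q) = ((q² + (6 - 1*4)*q) + 40)/8 = ((q² + (6 - 4)*q) + 40)/8 = ((q² + 2*q) + 40)/8 = (40 + q² + 2*q)/8 = 5 + q/4 + q²/8)
k = 8/363 (k = 1/(5 + (¼)*(-19) + (⅛)*(-19)²) = 1/(5 - 19/4 + (⅛)*361) = 1/(5 - 19/4 + 361/8) = 1/(363/8) = 8/363 ≈ 0.022039)
C = 8/363 ≈ 0.022039
44*C = 44*(8/363) = 32/33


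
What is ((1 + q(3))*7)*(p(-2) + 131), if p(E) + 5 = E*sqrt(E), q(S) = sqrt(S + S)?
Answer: 14*(1 + sqrt(6))*(63 - I*sqrt(2)) ≈ 3042.4 - 68.296*I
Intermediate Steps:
q(S) = sqrt(2)*sqrt(S) (q(S) = sqrt(2*S) = sqrt(2)*sqrt(S))
p(E) = -5 + E**(3/2) (p(E) = -5 + E*sqrt(E) = -5 + E**(3/2))
((1 + q(3))*7)*(p(-2) + 131) = ((1 + sqrt(2)*sqrt(3))*7)*((-5 + (-2)**(3/2)) + 131) = ((1 + sqrt(6))*7)*((-5 - 2*I*sqrt(2)) + 131) = (7 + 7*sqrt(6))*(126 - 2*I*sqrt(2))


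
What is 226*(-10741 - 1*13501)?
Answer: -5478692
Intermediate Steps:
226*(-10741 - 1*13501) = 226*(-10741 - 13501) = 226*(-24242) = -5478692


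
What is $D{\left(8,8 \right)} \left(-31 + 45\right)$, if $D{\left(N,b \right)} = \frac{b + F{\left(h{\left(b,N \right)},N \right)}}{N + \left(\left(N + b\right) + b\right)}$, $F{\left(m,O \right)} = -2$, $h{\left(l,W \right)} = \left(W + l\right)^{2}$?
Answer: $\frac{21}{8} \approx 2.625$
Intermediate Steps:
$D{\left(N,b \right)} = \frac{-2 + b}{2 N + 2 b}$ ($D{\left(N,b \right)} = \frac{b - 2}{N + \left(\left(N + b\right) + b\right)} = \frac{-2 + b}{N + \left(N + 2 b\right)} = \frac{-2 + b}{2 N + 2 b}$)
$D{\left(8,8 \right)} \left(-31 + 45\right) = \frac{-1 + \frac{1}{2} \cdot 8}{8 + 8} \left(-31 + 45\right) = \frac{-1 + 4}{16} \cdot 14 = \frac{1}{16} \cdot 3 \cdot 14 = \frac{3}{16} \cdot 14 = \frac{21}{8}$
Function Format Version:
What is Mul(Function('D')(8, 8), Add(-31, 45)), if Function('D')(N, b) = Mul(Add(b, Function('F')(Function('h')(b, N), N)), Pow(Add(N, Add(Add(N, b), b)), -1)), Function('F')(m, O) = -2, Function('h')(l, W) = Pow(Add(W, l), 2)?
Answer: Rational(21, 8) ≈ 2.6250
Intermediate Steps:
Function('D')(N, b) = Mul(Pow(Add(Mul(2, N), Mul(2, b)), -1), Add(-2, b)) (Function('D')(N, b) = Mul(Add(b, -2), Pow(Add(N, Add(Add(N, b), b)), -1)) = Mul(Add(-2, b), Pow(Add(N, Add(N, Mul(2, b))), -1)) = Mul(Add(-2, b), Pow(Add(Mul(2, N), Mul(2, b)), -1)) = Mul(Pow(Add(Mul(2, N), Mul(2, b)), -1), Add(-2, b)))
Mul(Function('D')(8, 8), Add(-31, 45)) = Mul(Mul(Pow(Add(8, 8), -1), Add(-1, Mul(Rational(1, 2), 8))), Add(-31, 45)) = Mul(Mul(Pow(16, -1), Add(-1, 4)), 14) = Mul(Mul(Rational(1, 16), 3), 14) = Mul(Rational(3, 16), 14) = Rational(21, 8)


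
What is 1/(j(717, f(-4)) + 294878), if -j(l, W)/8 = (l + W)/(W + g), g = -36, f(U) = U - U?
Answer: 3/885112 ≈ 3.3894e-6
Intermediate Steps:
f(U) = 0
j(l, W) = -8*(W + l)/(-36 + W) (j(l, W) = -8*(l + W)/(W - 36) = -8*(W + l)/(-36 + W))
1/(j(717, f(-4)) + 294878) = 1/(8*(-1*0 - 1*717)/(-36 + 0) + 294878) = 1/(8*(0 - 717)/(-36) + 294878) = 1/(8*(-1/36)*(-717) + 294878) = 1/(478/3 + 294878) = 1/(885112/3) = 3/885112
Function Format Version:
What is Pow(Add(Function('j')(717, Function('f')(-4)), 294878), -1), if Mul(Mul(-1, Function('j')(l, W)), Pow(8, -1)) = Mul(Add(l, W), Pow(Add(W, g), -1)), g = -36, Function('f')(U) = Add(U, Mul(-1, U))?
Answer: Rational(3, 885112) ≈ 3.3894e-6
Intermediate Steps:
Function('f')(U) = 0
Function('j')(l, W) = Mul(-8, Pow(Add(-36, W), -1), Add(W, l)) (Function('j')(l, W) = Mul(-8, Mul(Add(l, W), Pow(Add(W, -36), -1))) = Mul(-8, Mul(Add(W, l), Pow(Add(-36, W), -1))) = Mul(-8, Mul(Pow(Add(-36, W), -1), Add(W, l))) = Mul(-8, Pow(Add(-36, W), -1), Add(W, l)))
Pow(Add(Function('j')(717, Function('f')(-4)), 294878), -1) = Pow(Add(Mul(8, Pow(Add(-36, 0), -1), Add(Mul(-1, 0), Mul(-1, 717))), 294878), -1) = Pow(Add(Mul(8, Pow(-36, -1), Add(0, -717)), 294878), -1) = Pow(Add(Mul(8, Rational(-1, 36), -717), 294878), -1) = Pow(Add(Rational(478, 3), 294878), -1) = Pow(Rational(885112, 3), -1) = Rational(3, 885112)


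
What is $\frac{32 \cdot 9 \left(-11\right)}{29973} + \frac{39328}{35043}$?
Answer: $\frac{355920640}{350114613} \approx 1.0166$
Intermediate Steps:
$\frac{32 \cdot 9 \left(-11\right)}{29973} + \frac{39328}{35043} = 288 \left(-11\right) \frac{1}{29973} + 39328 \cdot \frac{1}{35043} = \left(-3168\right) \frac{1}{29973} + \frac{39328}{35043} = - \frac{1056}{9991} + \frac{39328}{35043} = \frac{355920640}{350114613}$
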